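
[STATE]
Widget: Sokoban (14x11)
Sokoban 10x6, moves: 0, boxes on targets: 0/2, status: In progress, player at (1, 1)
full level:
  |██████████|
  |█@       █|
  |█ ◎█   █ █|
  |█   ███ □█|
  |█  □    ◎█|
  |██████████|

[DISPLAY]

██████████    
█@       █    
█ ◎█   █ █    
█   ███ □█    
█  □    ◎█    
██████████    
Moves: 0  0/2 
              
              
              
              


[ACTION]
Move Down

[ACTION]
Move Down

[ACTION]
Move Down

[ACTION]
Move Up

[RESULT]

██████████    
█        █    
█ ◎█   █ █    
█@  ███ □█    
█  □    ◎█    
██████████    
Moves: 4  0/2 
              
              
              
              


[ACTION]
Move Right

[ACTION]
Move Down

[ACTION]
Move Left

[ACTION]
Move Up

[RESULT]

██████████    
█        █    
█ ◎█   █ █    
█@  ███ □█    
█  □    ◎█    
██████████    
Moves: 8  0/2 
              
              
              
              


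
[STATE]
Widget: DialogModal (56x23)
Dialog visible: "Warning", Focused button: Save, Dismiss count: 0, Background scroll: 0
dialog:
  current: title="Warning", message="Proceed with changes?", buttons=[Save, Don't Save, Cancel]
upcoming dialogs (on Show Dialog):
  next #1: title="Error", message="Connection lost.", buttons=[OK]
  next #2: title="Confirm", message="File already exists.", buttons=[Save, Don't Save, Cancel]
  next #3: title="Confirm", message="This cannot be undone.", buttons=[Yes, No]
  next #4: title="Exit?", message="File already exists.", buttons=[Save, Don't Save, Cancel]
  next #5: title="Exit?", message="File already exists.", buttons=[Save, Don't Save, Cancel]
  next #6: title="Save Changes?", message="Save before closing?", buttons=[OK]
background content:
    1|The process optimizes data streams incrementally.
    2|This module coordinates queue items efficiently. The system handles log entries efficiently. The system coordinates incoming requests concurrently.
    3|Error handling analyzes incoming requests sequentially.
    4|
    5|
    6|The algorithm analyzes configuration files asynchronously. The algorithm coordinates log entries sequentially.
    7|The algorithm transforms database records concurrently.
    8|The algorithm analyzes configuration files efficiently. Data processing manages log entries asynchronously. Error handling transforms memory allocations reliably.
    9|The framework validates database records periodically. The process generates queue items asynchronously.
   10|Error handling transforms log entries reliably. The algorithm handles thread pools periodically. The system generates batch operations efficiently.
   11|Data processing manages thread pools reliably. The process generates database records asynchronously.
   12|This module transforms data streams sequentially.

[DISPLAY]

The process optimizes data streams incrementally.       
This module coordinates queue items efficiently. The sys
Error handling analyzes incoming requests sequentially. 
                                                        
                                                        
The algorithm analyzes configuration files asynchronousl
The algorithm transforms database records concurrently. 
The algorithm analyzes configuration files efficiently. 
The framework validates database records periodically. T
Error handli┌──────────────────────────────┐ly. The algo
Data process│           Warning            │y. The proce
This module │    Proceed with changes?     │ally.       
            │ [Save]  Don't Save   Cancel  │            
            └──────────────────────────────┘            
                                                        
                                                        
                                                        
                                                        
                                                        
                                                        
                                                        
                                                        
                                                        


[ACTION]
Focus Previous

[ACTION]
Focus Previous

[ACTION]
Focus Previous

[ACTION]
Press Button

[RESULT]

The process optimizes data streams incrementally.       
This module coordinates queue items efficiently. The sys
Error handling analyzes incoming requests sequentially. 
                                                        
                                                        
The algorithm analyzes configuration files asynchronousl
The algorithm transforms database records concurrently. 
The algorithm analyzes configuration files efficiently. 
The framework validates database records periodically. T
Error handling transforms log entries reliably. The algo
Data processing manages thread pools reliably. The proce
This module transforms data streams sequentially.       
                                                        
                                                        
                                                        
                                                        
                                                        
                                                        
                                                        
                                                        
                                                        
                                                        
                                                        


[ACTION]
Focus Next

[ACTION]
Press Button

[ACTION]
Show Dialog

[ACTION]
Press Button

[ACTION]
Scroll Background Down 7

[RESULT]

The algorithm analyzes configuration files efficiently. 
The framework validates database records periodically. T
Error handling transforms log entries reliably. The algo
Data processing manages thread pools reliably. The proce
This module transforms data streams sequentially.       
                                                        
                                                        
                                                        
                                                        
                                                        
                                                        
                                                        
                                                        
                                                        
                                                        
                                                        
                                                        
                                                        
                                                        
                                                        
                                                        
                                                        
                                                        


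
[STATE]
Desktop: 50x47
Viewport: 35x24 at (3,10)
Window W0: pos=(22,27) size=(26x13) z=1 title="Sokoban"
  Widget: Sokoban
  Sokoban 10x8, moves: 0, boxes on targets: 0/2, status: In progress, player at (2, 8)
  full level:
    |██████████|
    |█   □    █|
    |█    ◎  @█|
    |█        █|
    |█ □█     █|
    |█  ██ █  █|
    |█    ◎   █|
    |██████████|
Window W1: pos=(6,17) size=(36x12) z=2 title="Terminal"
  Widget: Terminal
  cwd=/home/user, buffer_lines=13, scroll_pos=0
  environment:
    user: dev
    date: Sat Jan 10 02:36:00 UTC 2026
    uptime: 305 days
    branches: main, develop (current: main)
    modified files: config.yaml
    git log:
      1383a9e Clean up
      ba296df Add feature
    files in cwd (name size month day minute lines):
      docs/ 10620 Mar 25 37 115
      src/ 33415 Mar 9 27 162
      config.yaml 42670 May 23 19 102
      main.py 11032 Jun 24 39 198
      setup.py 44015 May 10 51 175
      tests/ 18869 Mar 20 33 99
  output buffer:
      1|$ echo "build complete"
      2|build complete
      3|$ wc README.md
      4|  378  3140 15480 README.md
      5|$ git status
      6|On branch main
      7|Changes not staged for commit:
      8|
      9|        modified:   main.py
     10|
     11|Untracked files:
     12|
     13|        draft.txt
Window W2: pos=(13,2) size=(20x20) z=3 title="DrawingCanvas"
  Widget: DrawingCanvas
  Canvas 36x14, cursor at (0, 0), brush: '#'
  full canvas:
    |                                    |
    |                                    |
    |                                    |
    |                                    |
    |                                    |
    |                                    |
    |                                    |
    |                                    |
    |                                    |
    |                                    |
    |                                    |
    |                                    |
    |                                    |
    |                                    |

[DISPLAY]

          ┃                  ┃     
          ┃                  ┃     
          ┃                  ┃     
          ┃                  ┃     
          ┃                  ┃     
          ┃                  ┃     
          ┃                  ┃     
   ┏━━━━━━┃                  ┃━━━━━
   ┃ Termi┃                  ┃     
   ┠──────┃                  ┃─────
   ┃$ echo┃                  ┃     
   ┃build ┗━━━━━━━━━━━━━━━━━━┛     
   ┃$ wc README.md                 
   ┃  378  3140 15480 README.md    
   ┃$ git status                   
   ┃On branch main                 
   ┃Changes not staged for commit: 
   ┃                               
   ┗━━━━━━━━━━━━━━━━━━━━━━━━━━━━━━━
                   ┠───────────────
                   ┃██████████     
                   ┃█   □    █     
                   ┃█    ◎  @█     
                   ┃█        █     


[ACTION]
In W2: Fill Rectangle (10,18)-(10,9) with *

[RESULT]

          ┃                  ┃     
          ┃                  ┃     
          ┃                  ┃     
          ┃                  ┃     
          ┃                  ┃     
          ┃         *********┃     
          ┃                  ┃     
   ┏━━━━━━┃                  ┃━━━━━
   ┃ Termi┃                  ┃     
   ┠──────┃                  ┃─────
   ┃$ echo┃                  ┃     
   ┃build ┗━━━━━━━━━━━━━━━━━━┛     
   ┃$ wc README.md                 
   ┃  378  3140 15480 README.md    
   ┃$ git status                   
   ┃On branch main                 
   ┃Changes not staged for commit: 
   ┃                               
   ┗━━━━━━━━━━━━━━━━━━━━━━━━━━━━━━━
                   ┠───────────────
                   ┃██████████     
                   ┃█   □    █     
                   ┃█    ◎  @█     
                   ┃█        █     


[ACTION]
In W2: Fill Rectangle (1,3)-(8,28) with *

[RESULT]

          ┃   ***************┃     
          ┃   ***************┃     
          ┃   ***************┃     
          ┃   ***************┃     
          ┃                  ┃     
          ┃         *********┃     
          ┃                  ┃     
   ┏━━━━━━┃                  ┃━━━━━
   ┃ Termi┃                  ┃     
   ┠──────┃                  ┃─────
   ┃$ echo┃                  ┃     
   ┃build ┗━━━━━━━━━━━━━━━━━━┛     
   ┃$ wc README.md                 
   ┃  378  3140 15480 README.md    
   ┃$ git status                   
   ┃On branch main                 
   ┃Changes not staged for commit: 
   ┃                               
   ┗━━━━━━━━━━━━━━━━━━━━━━━━━━━━━━━
                   ┠───────────────
                   ┃██████████     
                   ┃█   □    █     
                   ┃█    ◎  @█     
                   ┃█        █     


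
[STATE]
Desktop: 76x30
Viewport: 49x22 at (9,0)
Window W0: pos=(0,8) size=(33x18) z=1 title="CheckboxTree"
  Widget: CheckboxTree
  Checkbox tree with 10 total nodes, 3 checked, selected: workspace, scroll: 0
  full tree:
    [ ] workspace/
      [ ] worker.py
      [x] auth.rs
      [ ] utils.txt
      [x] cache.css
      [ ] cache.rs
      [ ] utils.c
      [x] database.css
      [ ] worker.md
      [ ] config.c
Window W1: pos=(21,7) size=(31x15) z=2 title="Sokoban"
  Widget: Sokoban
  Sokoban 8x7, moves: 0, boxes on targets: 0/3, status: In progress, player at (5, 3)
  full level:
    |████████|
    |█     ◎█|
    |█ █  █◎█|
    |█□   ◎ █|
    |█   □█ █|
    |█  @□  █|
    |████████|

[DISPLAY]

                                                 
                                                 
                                                 
                                                 
                                                 
                                                 
                                                 
            ┏━━━━━━━━━━━━━━━━━━━━━━━━━━━━━┓      
━━━━━━━━━━━━┃ Sokoban                     ┃      
xTree       ┠─────────────────────────────┨      
────────────┃████████                     ┃      
kspace/     ┃█     ◎█                     ┃      
orker.py    ┃█ █  █◎█                     ┃      
uth.rs      ┃█□   ◎ █                     ┃      
tils.txt    ┃█   □█ █                     ┃      
ache.css    ┃█  @□  █                     ┃      
ache.rs     ┃████████                     ┃      
tils.c      ┃Moves: 0  0/3                ┃      
atabase.css ┃                             ┃      
orker.md    ┃                             ┃      
onfig.c     ┃                             ┃      
            ┗━━━━━━━━━━━━━━━━━━━━━━━━━━━━━┛      


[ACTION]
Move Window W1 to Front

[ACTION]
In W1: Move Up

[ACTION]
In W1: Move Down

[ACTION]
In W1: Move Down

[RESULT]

                                                 
                                                 
                                                 
                                                 
                                                 
                                                 
                                                 
            ┏━━━━━━━━━━━━━━━━━━━━━━━━━━━━━┓      
━━━━━━━━━━━━┃ Sokoban                     ┃      
xTree       ┠─────────────────────────────┨      
────────────┃████████                     ┃      
kspace/     ┃█     ◎█                     ┃      
orker.py    ┃█ █  █◎█                     ┃      
uth.rs      ┃█□   ◎ █                     ┃      
tils.txt    ┃█   □█ █                     ┃      
ache.css    ┃█  @□  █                     ┃      
ache.rs     ┃████████                     ┃      
tils.c      ┃Moves: 2  0/3                ┃      
atabase.css ┃                             ┃      
orker.md    ┃                             ┃      
onfig.c     ┃                             ┃      
            ┗━━━━━━━━━━━━━━━━━━━━━━━━━━━━━┛      


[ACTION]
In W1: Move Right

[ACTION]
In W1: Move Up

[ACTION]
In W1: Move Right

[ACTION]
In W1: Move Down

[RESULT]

                                                 
                                                 
                                                 
                                                 
                                                 
                                                 
                                                 
            ┏━━━━━━━━━━━━━━━━━━━━━━━━━━━━━┓      
━━━━━━━━━━━━┃ Sokoban                     ┃      
xTree       ┠─────────────────────────────┨      
────────────┃████████                     ┃      
kspace/     ┃█     ◎█                     ┃      
orker.py    ┃█ █  █◎█                     ┃      
uth.rs      ┃█□  □◎ █                     ┃      
tils.txt    ┃█    █ █                     ┃      
ache.css    ┃█   @□ █                     ┃      
ache.rs     ┃████████                     ┃      
tils.c      ┃Moves: 5  0/3                ┃      
atabase.css ┃                             ┃      
orker.md    ┃                             ┃      
onfig.c     ┃                             ┃      
            ┗━━━━━━━━━━━━━━━━━━━━━━━━━━━━━┛      


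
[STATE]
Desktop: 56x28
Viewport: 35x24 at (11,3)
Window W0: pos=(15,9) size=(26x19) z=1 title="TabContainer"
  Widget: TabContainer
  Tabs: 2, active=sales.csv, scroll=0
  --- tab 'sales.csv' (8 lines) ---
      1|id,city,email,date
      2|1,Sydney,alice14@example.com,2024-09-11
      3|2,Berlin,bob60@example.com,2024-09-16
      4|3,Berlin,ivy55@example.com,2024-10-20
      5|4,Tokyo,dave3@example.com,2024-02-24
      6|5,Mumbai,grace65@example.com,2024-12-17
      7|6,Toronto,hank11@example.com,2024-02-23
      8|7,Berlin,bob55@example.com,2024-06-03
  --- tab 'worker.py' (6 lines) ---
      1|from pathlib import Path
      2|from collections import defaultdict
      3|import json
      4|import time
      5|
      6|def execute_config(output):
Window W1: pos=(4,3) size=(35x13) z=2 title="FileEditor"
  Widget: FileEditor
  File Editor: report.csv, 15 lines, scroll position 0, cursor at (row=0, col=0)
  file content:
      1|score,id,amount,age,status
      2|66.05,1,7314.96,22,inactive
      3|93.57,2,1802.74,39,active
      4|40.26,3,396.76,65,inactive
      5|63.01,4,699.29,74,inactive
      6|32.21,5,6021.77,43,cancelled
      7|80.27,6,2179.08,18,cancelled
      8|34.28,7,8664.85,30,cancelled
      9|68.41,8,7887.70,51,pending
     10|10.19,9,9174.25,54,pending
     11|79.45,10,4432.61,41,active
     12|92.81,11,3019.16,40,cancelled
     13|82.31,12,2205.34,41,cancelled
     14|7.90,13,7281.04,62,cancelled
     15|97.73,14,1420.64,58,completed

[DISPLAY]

━━━━━━━━━━━━━━━━━━━━━━━━━━━┓       
ditor                      ┃       
───────────────────────────┨       
id,amount,age,status      ▲┃       
1,7314.96,22,inactive     █┃       
2,1802.74,39,active       ░┃       
3,396.76,65,inactive      ░┃━┓     
4,699.29,74,inactive      ░┃ ┃     
5,6021.77,43,cancelled    ░┃─┨     
6,2179.08,18,cancelled    ░┃ ┃     
7,8664.85,30,cancelled    ░┃─┃     
8,7887.70,51,pending      ▼┃ ┃     
━━━━━━━━━━━━━━━━━━━━━━━━━━━┛e┃     
    ┃2,Berlin,bob60@example.c┃     
    ┃3,Berlin,ivy55@example.c┃     
    ┃4,Tokyo,dave3@example.co┃     
    ┃5,Mumbai,grace65@example┃     
    ┃6,Toronto,hank11@example┃     
    ┃7,Berlin,bob55@example.c┃     
    ┃                        ┃     
    ┃                        ┃     
    ┃                        ┃     
    ┃                        ┃     
    ┃                        ┃     


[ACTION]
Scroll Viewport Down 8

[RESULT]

ditor                      ┃       
───────────────────────────┨       
id,amount,age,status      ▲┃       
1,7314.96,22,inactive     █┃       
2,1802.74,39,active       ░┃       
3,396.76,65,inactive      ░┃━┓     
4,699.29,74,inactive      ░┃ ┃     
5,6021.77,43,cancelled    ░┃─┨     
6,2179.08,18,cancelled    ░┃ ┃     
7,8664.85,30,cancelled    ░┃─┃     
8,7887.70,51,pending      ▼┃ ┃     
━━━━━━━━━━━━━━━━━━━━━━━━━━━┛e┃     
    ┃2,Berlin,bob60@example.c┃     
    ┃3,Berlin,ivy55@example.c┃     
    ┃4,Tokyo,dave3@example.co┃     
    ┃5,Mumbai,grace65@example┃     
    ┃6,Toronto,hank11@example┃     
    ┃7,Berlin,bob55@example.c┃     
    ┃                        ┃     
    ┃                        ┃     
    ┃                        ┃     
    ┃                        ┃     
    ┃                        ┃     
    ┗━━━━━━━━━━━━━━━━━━━━━━━━┛     


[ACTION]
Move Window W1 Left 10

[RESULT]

r                      ┃           
───────────────────────┨           
mount,age,status      ▲┃           
14.96,22,inactive     █┃           
02.74,39,active       ░┃           
6.76,65,inactive      ░┃━━━━━┓     
9.29,74,inactive      ░┃     ┃     
21.77,43,cancelled    ░┃─────┨     
79.08,18,cancelled    ░┃.py  ┃     
64.85,30,cancelled    ░┃─────┃     
87.70,51,pending      ▼┃     ┃     
━━━━━━━━━━━━━━━━━━━━━━━┛ample┃     
    ┃2,Berlin,bob60@example.c┃     
    ┃3,Berlin,ivy55@example.c┃     
    ┃4,Tokyo,dave3@example.co┃     
    ┃5,Mumbai,grace65@example┃     
    ┃6,Toronto,hank11@example┃     
    ┃7,Berlin,bob55@example.c┃     
    ┃                        ┃     
    ┃                        ┃     
    ┃                        ┃     
    ┃                        ┃     
    ┃                        ┃     
    ┗━━━━━━━━━━━━━━━━━━━━━━━━┛     


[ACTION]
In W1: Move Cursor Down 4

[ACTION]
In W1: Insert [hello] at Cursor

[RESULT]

r                      ┃           
───────────────────────┨           
mount,age,status      ▲┃           
14.96,22,inactive     █┃           
02.74,39,active       ░┃           
6.76,65,inactive      ░┃━━━━━┓     
,4,699.29,74,inactive ░┃     ┃     
21.77,43,cancelled    ░┃─────┨     
79.08,18,cancelled    ░┃.py  ┃     
64.85,30,cancelled    ░┃─────┃     
87.70,51,pending      ▼┃     ┃     
━━━━━━━━━━━━━━━━━━━━━━━┛ample┃     
    ┃2,Berlin,bob60@example.c┃     
    ┃3,Berlin,ivy55@example.c┃     
    ┃4,Tokyo,dave3@example.co┃     
    ┃5,Mumbai,grace65@example┃     
    ┃6,Toronto,hank11@example┃     
    ┃7,Berlin,bob55@example.c┃     
    ┃                        ┃     
    ┃                        ┃     
    ┃                        ┃     
    ┃                        ┃     
    ┃                        ┃     
    ┗━━━━━━━━━━━━━━━━━━━━━━━━┛     


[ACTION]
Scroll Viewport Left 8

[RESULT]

ileEditor                      ┃   
───────────────────────────────┨   
ore,id,amount,age,status      ▲┃   
.05,1,7314.96,22,inactive     █┃   
.57,2,1802.74,39,active       ░┃   
.26,3,396.76,65,inactive      ░┃━━━
llo█3.01,4,699.29,74,inactive ░┃   
.21,5,6021.77,43,cancelled    ░┃───
.27,6,2179.08,18,cancelled    ░┃.py
.28,7,8664.85,30,cancelled    ░┃───
.41,8,7887.70,51,pending      ▼┃   
━━━━━━━━━━━━━━━━━━━━━━━━━━━━━━━┛amp
            ┃2,Berlin,bob60@example
            ┃3,Berlin,ivy55@example
            ┃4,Tokyo,dave3@example.
            ┃5,Mumbai,grace65@examp
            ┃6,Toronto,hank11@examp
            ┃7,Berlin,bob55@example
            ┃                      
            ┃                      
            ┃                      
            ┃                      
            ┃                      
            ┗━━━━━━━━━━━━━━━━━━━━━━


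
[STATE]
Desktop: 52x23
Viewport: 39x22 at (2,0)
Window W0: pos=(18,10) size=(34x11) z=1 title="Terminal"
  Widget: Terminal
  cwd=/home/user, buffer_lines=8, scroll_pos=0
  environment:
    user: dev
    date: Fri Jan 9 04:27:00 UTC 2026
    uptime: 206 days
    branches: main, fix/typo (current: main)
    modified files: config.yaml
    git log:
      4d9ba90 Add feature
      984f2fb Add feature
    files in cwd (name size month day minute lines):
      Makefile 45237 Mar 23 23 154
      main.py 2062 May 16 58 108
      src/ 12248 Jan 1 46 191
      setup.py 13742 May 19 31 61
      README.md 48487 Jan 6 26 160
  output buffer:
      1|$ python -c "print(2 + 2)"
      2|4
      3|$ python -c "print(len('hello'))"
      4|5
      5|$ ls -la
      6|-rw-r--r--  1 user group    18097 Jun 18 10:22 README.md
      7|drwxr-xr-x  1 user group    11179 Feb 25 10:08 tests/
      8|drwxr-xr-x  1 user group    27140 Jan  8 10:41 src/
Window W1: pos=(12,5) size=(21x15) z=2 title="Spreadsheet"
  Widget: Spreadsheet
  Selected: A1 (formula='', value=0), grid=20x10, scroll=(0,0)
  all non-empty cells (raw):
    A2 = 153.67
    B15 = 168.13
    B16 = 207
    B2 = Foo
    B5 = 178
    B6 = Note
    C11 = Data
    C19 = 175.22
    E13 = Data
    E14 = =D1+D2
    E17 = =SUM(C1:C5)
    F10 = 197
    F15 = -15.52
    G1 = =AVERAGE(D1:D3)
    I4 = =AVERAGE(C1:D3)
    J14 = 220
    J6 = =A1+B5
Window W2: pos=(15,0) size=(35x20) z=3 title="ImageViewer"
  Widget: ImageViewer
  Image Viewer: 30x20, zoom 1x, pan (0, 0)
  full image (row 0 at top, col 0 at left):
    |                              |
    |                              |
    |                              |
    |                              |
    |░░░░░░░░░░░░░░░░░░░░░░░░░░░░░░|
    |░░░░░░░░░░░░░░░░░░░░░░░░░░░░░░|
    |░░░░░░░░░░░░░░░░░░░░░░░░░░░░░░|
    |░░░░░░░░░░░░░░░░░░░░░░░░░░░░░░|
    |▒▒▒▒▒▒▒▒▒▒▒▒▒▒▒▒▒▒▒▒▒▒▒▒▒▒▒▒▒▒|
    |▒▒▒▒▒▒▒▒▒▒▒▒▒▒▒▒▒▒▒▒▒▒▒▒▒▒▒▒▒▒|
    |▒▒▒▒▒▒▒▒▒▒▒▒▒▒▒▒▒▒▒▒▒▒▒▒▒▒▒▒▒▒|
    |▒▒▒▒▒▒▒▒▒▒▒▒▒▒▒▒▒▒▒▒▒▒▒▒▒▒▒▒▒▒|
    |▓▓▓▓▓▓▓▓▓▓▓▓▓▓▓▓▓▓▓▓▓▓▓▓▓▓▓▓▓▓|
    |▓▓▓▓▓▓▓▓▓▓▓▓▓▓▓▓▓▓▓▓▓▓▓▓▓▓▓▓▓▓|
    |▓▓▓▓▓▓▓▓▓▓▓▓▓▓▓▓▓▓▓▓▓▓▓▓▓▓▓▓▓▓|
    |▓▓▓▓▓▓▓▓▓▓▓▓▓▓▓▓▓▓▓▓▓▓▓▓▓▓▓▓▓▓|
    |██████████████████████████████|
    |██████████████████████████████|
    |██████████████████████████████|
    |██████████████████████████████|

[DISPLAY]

             ┏━━━━━━━━━━━━━━━━━━━━━━━━━
             ┃ ImageViewer             
             ┠─────────────────────────
             ┃                         
             ┃                         
          ┏━━┃                         
          ┃ S┃                         
          ┠──┃░░░░░░░░░░░░░░░░░░░░░░░░░
          ┃A1┃░░░░░░░░░░░░░░░░░░░░░░░░░
          ┃  ┃░░░░░░░░░░░░░░░░░░░░░░░░░
          ┃--┃░░░░░░░░░░░░░░░░░░░░░░░░░
          ┃  ┃▒▒▒▒▒▒▒▒▒▒▒▒▒▒▒▒▒▒▒▒▒▒▒▒▒
          ┃  ┃▒▒▒▒▒▒▒▒▒▒▒▒▒▒▒▒▒▒▒▒▒▒▒▒▒
          ┃  ┃▒▒▒▒▒▒▒▒▒▒▒▒▒▒▒▒▒▒▒▒▒▒▒▒▒
          ┃  ┃▒▒▒▒▒▒▒▒▒▒▒▒▒▒▒▒▒▒▒▒▒▒▒▒▒
          ┃  ┃▓▓▓▓▓▓▓▓▓▓▓▓▓▓▓▓▓▓▓▓▓▓▓▓▓
          ┃  ┃▓▓▓▓▓▓▓▓▓▓▓▓▓▓▓▓▓▓▓▓▓▓▓▓▓
          ┃  ┃▓▓▓▓▓▓▓▓▓▓▓▓▓▓▓▓▓▓▓▓▓▓▓▓▓
          ┃  ┃▓▓▓▓▓▓▓▓▓▓▓▓▓▓▓▓▓▓▓▓▓▓▓▓▓
          ┗━━┗━━━━━━━━━━━━━━━━━━━━━━━━━
                ┗━━━━━━━━━━━━━━━━━━━━━━
                                       


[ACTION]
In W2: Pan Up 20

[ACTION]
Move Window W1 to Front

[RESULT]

             ┏━━━━━━━━━━━━━━━━━━━━━━━━━
             ┃ ImageViewer             
             ┠─────────────────────────
             ┃                         
             ┃                         
          ┏━━━━━━━━━━━━━━━━━━━┓        
          ┃ Spreadsheet       ┃        
          ┠───────────────────┨░░░░░░░░
          ┃A1:                ┃░░░░░░░░
          ┃       A       B   ┃░░░░░░░░
          ┃-------------------┃░░░░░░░░
          ┃  1      [0]       ┃▒▒▒▒▒▒▒▒
          ┃  2   153.67Foo    ┃▒▒▒▒▒▒▒▒
          ┃  3        0       ┃▒▒▒▒▒▒▒▒
          ┃  4        0       ┃▒▒▒▒▒▒▒▒
          ┃  5        0     17┃▓▓▓▓▓▓▓▓
          ┃  6        0Note   ┃▓▓▓▓▓▓▓▓
          ┃  7        0       ┃▓▓▓▓▓▓▓▓
          ┃  8        0       ┃▓▓▓▓▓▓▓▓
          ┗━━━━━━━━━━━━━━━━━━━┛━━━━━━━━
                ┗━━━━━━━━━━━━━━━━━━━━━━
                                       


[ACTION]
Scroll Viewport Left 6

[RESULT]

               ┏━━━━━━━━━━━━━━━━━━━━━━━
               ┃ ImageViewer           
               ┠───────────────────────
               ┃                       
               ┃                       
            ┏━━━━━━━━━━━━━━━━━━━┓      
            ┃ Spreadsheet       ┃      
            ┠───────────────────┨░░░░░░
            ┃A1:                ┃░░░░░░
            ┃       A       B   ┃░░░░░░
            ┃-------------------┃░░░░░░
            ┃  1      [0]       ┃▒▒▒▒▒▒
            ┃  2   153.67Foo    ┃▒▒▒▒▒▒
            ┃  3        0       ┃▒▒▒▒▒▒
            ┃  4        0       ┃▒▒▒▒▒▒
            ┃  5        0     17┃▓▓▓▓▓▓
            ┃  6        0Note   ┃▓▓▓▓▓▓
            ┃  7        0       ┃▓▓▓▓▓▓
            ┃  8        0       ┃▓▓▓▓▓▓
            ┗━━━━━━━━━━━━━━━━━━━┛━━━━━━
                  ┗━━━━━━━━━━━━━━━━━━━━
                                       


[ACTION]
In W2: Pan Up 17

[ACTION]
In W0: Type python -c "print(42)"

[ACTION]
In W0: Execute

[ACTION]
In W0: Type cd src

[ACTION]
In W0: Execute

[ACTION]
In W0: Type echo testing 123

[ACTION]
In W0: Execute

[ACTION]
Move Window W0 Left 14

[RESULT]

               ┏━━━━━━━━━━━━━━━━━━━━━━━
               ┃ ImageViewer           
               ┠───────────────────────
               ┃                       
               ┃                       
            ┏━━━━━━━━━━━━━━━━━━━┓      
            ┃ Spreadsheet       ┃      
            ┠───────────────────┨░░░░░░
            ┃A1:                ┃░░░░░░
            ┃       A       B   ┃░░░░░░
    ┏━━━━━━━┃-------------------┃░░░░░░
    ┃ Termin┃  1      [0]       ┃▒▒▒▒▒▒
    ┠───────┃  2   153.67Foo    ┃▒▒▒▒▒▒
    ┃$ pytho┃  3        0       ┃▒▒▒▒▒▒
    ┃42     ┃  4        0       ┃▒▒▒▒▒▒
    ┃$ cd sr┃  5        0     17┃▓▓▓▓▓▓
    ┃       ┃  6        0Note   ┃▓▓▓▓▓▓
    ┃$ echo ┃  7        0       ┃▓▓▓▓▓▓
    ┃testing┃  8        0       ┃▓▓▓▓▓▓
    ┃$ █    ┗━━━━━━━━━━━━━━━━━━━┛━━━━━━
    ┗━━━━━━━━━━━━━━━━━━━━━━━━━━━━━━━━┛ 
                                       


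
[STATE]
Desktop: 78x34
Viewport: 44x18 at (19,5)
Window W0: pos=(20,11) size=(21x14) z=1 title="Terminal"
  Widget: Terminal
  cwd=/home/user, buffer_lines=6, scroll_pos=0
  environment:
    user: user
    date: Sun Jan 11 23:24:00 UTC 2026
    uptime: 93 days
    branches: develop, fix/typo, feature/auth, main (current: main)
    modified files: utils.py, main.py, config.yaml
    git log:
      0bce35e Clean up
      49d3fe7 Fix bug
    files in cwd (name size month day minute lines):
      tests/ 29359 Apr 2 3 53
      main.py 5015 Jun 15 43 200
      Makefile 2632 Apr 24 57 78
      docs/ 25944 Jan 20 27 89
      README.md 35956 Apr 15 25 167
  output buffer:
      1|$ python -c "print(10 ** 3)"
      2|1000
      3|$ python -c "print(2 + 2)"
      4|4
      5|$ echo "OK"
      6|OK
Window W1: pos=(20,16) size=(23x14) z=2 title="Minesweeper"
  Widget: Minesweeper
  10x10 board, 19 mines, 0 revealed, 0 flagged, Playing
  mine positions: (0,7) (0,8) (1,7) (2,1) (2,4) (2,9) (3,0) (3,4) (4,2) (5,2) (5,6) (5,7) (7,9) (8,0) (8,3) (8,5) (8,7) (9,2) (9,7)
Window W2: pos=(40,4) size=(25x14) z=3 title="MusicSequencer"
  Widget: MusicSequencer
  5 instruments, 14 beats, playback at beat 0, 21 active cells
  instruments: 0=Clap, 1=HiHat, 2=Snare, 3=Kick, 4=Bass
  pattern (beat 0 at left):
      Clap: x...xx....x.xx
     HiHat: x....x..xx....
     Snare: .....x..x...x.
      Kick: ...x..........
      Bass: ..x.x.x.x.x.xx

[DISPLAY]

                     ┃ MusicSequencer       
                     ┠──────────────────────
                     ┃      ▼1234567890123  
                     ┃  Clap█···██····█·██  
                     ┃ HiHat█····█··██····  
                     ┃ Snare·····█··█···█·  
 ┏━━━━━━━━━━━━━━━━━━━┃  Kick···█··········  
 ┃ Terminal          ┃  Bass··█·█·█·█·█·██  
 ┠───────────────────┃                      
 ┃$ python -c "print(┃                      
 ┃1000               ┃                      
 ┏━━━━━━━━━━━━━━━━━━━┃                      
 ┃ Minesweeper       ┗━━━━━━━━━━━━━━━━━━━━━━
 ┠─────────────────────┨                    
 ┃■■■■■■■■■■           ┃                    
 ┃■■■■■■■■■■           ┃                    
 ┃■■■■■■■■■■           ┃                    
 ┃■■■■■■■■■■           ┃                    


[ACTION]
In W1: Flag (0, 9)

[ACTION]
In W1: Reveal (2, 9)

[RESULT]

                     ┃ MusicSequencer       
                     ┠──────────────────────
                     ┃      ▼1234567890123  
                     ┃  Clap█···██····█·██  
                     ┃ HiHat█····█··██····  
                     ┃ Snare·····█··█···█·  
 ┏━━━━━━━━━━━━━━━━━━━┃  Kick···█··········  
 ┃ Terminal          ┃  Bass··█·█·█·█·█·██  
 ┠───────────────────┃                      
 ┃$ python -c "print(┃                      
 ┃1000               ┃                      
 ┏━━━━━━━━━━━━━━━━━━━┃                      
 ┃ Minesweeper       ┗━━━━━━━━━━━━━━━━━━━━━━
 ┠─────────────────────┨                    
 ┃■■■■■■■✹✹⚑           ┃                    
 ┃■■■■■■■✹■■           ┃                    
 ┃■✹■■✹■■■■✹           ┃                    
 ┃✹■■■✹■■■■■           ┃                    


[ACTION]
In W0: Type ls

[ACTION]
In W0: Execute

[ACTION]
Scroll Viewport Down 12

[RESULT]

 ┏━━━━━━━━━━━━━━━━━━━┃                      
 ┃ Minesweeper       ┗━━━━━━━━━━━━━━━━━━━━━━
 ┠─────────────────────┨                    
 ┃■■■■■■■✹✹⚑           ┃                    
 ┃■■■■■■■✹■■           ┃                    
 ┃■✹■■✹■■■■✹           ┃                    
 ┃✹■■■✹■■■■■           ┃                    
 ┃■■✹■■■■■■■           ┃                    
 ┃■■✹■■■✹✹■■           ┃                    
 ┃■■■■■■■■■■           ┃                    
 ┃■■■■■■■■■✹           ┃                    
 ┃✹■■✹■✹■✹■■           ┃                    
 ┃■■✹■■■■✹■■           ┃                    
 ┗━━━━━━━━━━━━━━━━━━━━━┛                    
                                            
                                            
                                            
                                            
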